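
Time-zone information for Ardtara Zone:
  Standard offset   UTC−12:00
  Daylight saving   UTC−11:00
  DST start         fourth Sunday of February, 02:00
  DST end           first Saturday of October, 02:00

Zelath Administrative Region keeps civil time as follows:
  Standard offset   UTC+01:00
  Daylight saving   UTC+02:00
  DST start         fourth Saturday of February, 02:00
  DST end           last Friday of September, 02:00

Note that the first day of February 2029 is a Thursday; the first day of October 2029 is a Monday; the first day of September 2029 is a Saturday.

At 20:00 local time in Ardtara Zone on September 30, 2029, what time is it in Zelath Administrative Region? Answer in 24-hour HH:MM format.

1 February 2029 is a Thursday, so the first Sunday is February 4 and the fourth is February 25.
1 October 2029 is a Monday, so the first Saturday is October 6.
September 30, 2029 falls between 25 February and 6 October, so daylight saving is in effect and Ardtara Zone is at UTC−11:00.
20:00 Ardtara Zone + 11h = 07:00 UTC (rolling into the next day, 1 October 2029).
1 February 2029 is a Thursday, so the first Saturday is February 3 and the fourth is February 24.
1 September 2029 is a Saturday, so Fridays fall on 7, 14, 21, 28; the last is September 28.
At the standard offset (UTC+01:00), 07:00 UTC + 1h = 08:00 Zelath Administrative Region standard time.
Daylight saving runs 24 February – 28 September; the standard-time date in Zelath Administrative Region, October 1, 2029, is outside that window, so Zelath Administrative Region is on standard time at UTC+01:00.
07:00 UTC + 1h = 08:00 Zelath Administrative Region.

08:00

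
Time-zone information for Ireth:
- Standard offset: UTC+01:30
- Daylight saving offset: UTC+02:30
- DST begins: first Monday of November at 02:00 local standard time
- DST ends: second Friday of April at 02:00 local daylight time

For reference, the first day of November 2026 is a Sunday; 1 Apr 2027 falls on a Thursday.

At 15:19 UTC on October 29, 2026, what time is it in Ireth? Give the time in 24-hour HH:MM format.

16:49

1 November 2026 is a Sunday, so the first Monday is November 2.
1 April 2027 is a Thursday, so the first Friday is April 2 and the second is April 9.
At the standard offset (UTC+01:30), 15:19 UTC + 1h30m = 16:49 Ireth standard time.
Daylight saving runs 2 November 2026 – 9 April 2027; the standard-time date in Ireth, October 29, 2026, is outside that window, so Ireth is on standard time at UTC+01:30.
15:19 UTC + 1h30m = 16:49 local.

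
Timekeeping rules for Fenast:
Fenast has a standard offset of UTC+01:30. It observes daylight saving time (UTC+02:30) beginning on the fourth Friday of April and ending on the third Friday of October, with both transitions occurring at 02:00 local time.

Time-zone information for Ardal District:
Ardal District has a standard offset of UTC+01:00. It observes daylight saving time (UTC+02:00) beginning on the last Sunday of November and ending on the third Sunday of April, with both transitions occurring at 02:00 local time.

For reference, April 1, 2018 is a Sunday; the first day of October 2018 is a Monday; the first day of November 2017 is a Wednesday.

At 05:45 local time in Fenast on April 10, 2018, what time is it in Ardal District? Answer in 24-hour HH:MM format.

06:15

1 April 2018 is a Sunday, so the first Friday is April 6 and the fourth is April 27.
1 October 2018 is a Monday, so the first Friday is October 5 and the third is October 19.
Daylight saving runs 27 April – 19 October; April 10, 2018 is outside that window, so Fenast is on standard time at UTC+01:30.
05:45 Fenast − 1h30m = 04:15 UTC.
1 November 2017 is a Wednesday, so Sundays fall on 5, 12, 19, 26; the last is November 26.
1 April 2018 is a Sunday, so the first Sunday is April 1 and the third is April 15.
At the standard offset (UTC+01:00), 04:15 UTC + 1h = 05:15 Ardal District standard time.
Daylight saving runs 26 November 2017 – 15 April 2018; the standard-time date in Ardal District, April 10, 2018, is inside that window, so Ardal District is at UTC+02:00.
04:15 UTC + 2h = 06:15 Ardal District.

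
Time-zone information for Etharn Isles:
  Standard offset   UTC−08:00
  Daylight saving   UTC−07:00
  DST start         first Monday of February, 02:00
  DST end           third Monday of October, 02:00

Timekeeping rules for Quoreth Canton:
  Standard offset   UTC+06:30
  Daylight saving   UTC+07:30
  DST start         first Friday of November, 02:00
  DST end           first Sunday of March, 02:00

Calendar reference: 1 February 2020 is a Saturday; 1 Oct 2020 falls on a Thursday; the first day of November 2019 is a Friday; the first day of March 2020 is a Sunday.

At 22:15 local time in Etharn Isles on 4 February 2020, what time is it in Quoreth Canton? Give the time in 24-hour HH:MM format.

1 February 2020 is a Saturday, so the first Monday is February 3.
1 October 2020 is a Thursday, so the first Monday is October 5 and the third is October 19.
4 February 2020 falls between 3 February and 19 October, so daylight saving is in effect and Etharn Isles is at UTC−07:00.
22:15 Etharn Isles + 7h = 05:15 UTC (rolling into the next day, 5 February 2020).
1 November 2019 is a Friday, so the first Friday is November 1.
1 March 2020 is a Sunday, so the first Sunday is March 1.
At the standard offset (UTC+06:30), 05:15 UTC + 6h30m = 11:45 Quoreth Canton standard time.
The standard-time date in Quoreth Canton, 5 February 2020, falls between 1 November 2019 and 1 March 2020, so daylight saving is in effect and Quoreth Canton is at UTC+07:30.
05:15 UTC + 7h30m = 12:45 Quoreth Canton.

12:45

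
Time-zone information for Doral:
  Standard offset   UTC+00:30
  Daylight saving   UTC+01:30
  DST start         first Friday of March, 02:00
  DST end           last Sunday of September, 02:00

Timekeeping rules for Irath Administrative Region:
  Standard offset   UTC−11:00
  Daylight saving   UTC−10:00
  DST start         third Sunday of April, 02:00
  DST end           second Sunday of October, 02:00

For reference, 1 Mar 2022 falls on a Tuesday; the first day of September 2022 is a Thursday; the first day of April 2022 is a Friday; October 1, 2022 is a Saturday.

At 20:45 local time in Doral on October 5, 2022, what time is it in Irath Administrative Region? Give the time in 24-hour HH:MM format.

1 March 2022 is a Tuesday, so the first Friday is March 4.
1 September 2022 is a Thursday, so Sundays fall on 4, 11, 18, 25; the last is September 25.
Daylight saving runs 4 March – 25 September; October 5, 2022 is outside that window, so Doral is on standard time at UTC+00:30.
20:45 Doral − 0h30m = 20:15 UTC.
1 April 2022 is a Friday, so the first Sunday is April 3 and the third is April 17.
1 October 2022 is a Saturday, so the first Sunday is October 2 and the second is October 9.
At the standard offset (UTC−11:00), 20:15 UTC − 11h = 09:15 Irath Administrative Region standard time.
The standard-time date in Irath Administrative Region, October 5, 2022, falls between 17 April and 9 October, so daylight saving is in effect and Irath Administrative Region is at UTC−10:00.
20:15 UTC − 10h = 10:15 Irath Administrative Region.

10:15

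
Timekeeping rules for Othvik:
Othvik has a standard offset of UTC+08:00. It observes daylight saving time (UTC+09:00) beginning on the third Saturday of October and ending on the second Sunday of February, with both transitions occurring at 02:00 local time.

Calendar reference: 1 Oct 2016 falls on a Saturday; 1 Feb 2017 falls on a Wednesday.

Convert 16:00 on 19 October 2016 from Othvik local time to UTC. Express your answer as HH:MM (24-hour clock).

1 October 2016 is a Saturday, so the first Saturday is October 1 and the third is October 15.
1 February 2017 is a Wednesday, so the first Sunday is February 5 and the second is February 12.
Daylight saving runs 15 October 2016 – 12 February 2017; 19 October 2016 is inside that window, so Othvik is at UTC+09:00.
16:00 local − 9h = 07:00 UTC.

07:00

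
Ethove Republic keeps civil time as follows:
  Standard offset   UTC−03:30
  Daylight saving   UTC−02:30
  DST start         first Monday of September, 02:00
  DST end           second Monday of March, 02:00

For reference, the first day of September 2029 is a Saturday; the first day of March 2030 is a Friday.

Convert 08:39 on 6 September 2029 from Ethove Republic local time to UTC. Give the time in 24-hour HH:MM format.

1 September 2029 is a Saturday, so the first Monday is September 3.
1 March 2030 is a Friday, so the first Monday is March 4 and the second is March 11.
6 September 2029 falls between 3 September 2029 and 11 March 2030, so daylight saving is in effect and Ethove Republic is at UTC−02:30.
08:39 local + 2h30m = 11:09 UTC.

11:09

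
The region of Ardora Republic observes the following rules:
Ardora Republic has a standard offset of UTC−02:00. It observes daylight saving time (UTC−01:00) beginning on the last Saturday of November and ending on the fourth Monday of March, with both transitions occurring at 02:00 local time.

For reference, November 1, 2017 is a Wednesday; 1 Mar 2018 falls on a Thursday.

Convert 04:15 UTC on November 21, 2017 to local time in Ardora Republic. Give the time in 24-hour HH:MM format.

02:15

1 November 2017 is a Wednesday, so Saturdays fall on 4, 11, 18, 25; the last is November 25.
1 March 2018 is a Thursday, so the first Monday is March 5 and the fourth is March 26.
At the standard offset (UTC−02:00), 04:15 UTC − 2h = 02:15 Ardora Republic standard time.
The standard-time date in Ardora Republic, November 21, 2017, is outside the daylight-saving period (25 November 2017 – 26 March 2018), so Ardora Republic is on standard time, UTC−02:00.
04:15 UTC − 2h = 02:15 local.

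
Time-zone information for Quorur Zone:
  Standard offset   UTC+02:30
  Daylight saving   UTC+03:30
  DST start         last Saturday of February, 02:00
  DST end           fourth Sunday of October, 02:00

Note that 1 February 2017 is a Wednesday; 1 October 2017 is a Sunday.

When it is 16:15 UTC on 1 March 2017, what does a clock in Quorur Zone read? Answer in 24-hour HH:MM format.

19:45

1 February 2017 is a Wednesday, so Saturdays fall on 4, 11, 18, 25; the last is February 25.
1 October 2017 is a Sunday, so the first Sunday is October 1 and the fourth is October 22.
At the standard offset (UTC+02:30), 16:15 UTC + 2h30m = 18:45 Quorur Zone standard time.
The standard-time date in Quorur Zone, 1 March 2017, falls between 25 February and 22 October, so daylight saving is in effect and Quorur Zone is at UTC+03:30.
16:15 UTC + 3h30m = 19:45 local.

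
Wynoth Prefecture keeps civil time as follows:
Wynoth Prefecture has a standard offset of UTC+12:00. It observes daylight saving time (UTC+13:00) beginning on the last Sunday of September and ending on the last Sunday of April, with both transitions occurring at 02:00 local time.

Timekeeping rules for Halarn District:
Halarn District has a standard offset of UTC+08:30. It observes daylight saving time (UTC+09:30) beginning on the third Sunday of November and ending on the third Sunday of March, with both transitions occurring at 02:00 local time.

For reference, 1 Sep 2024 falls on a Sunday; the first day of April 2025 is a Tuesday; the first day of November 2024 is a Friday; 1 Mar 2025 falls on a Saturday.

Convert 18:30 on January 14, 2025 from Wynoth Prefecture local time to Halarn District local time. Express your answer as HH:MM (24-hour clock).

1 September 2024 is a Sunday, so Sundays fall on 1, 8, 15, 22, 29; the last is September 29.
1 April 2025 is a Tuesday, so Sundays fall on 6, 13, 20, 27; the last is April 27.
Daylight saving runs 29 September 2024 – 27 April 2025; January 14, 2025 is inside that window, so Wynoth Prefecture is at UTC+13:00.
18:30 Wynoth Prefecture − 13h = 05:30 UTC.
1 November 2024 is a Friday, so the first Sunday is November 3 and the third is November 17.
1 March 2025 is a Saturday, so the first Sunday is March 2 and the third is March 16.
At the standard offset (UTC+08:30), 05:30 UTC + 8h30m = 14:00 Halarn District standard time.
The standard-time date in Halarn District, January 14, 2025, falls between 17 November 2024 and 16 March 2025, so daylight saving is in effect and Halarn District is at UTC+09:30.
05:30 UTC + 9h30m = 15:00 Halarn District.

15:00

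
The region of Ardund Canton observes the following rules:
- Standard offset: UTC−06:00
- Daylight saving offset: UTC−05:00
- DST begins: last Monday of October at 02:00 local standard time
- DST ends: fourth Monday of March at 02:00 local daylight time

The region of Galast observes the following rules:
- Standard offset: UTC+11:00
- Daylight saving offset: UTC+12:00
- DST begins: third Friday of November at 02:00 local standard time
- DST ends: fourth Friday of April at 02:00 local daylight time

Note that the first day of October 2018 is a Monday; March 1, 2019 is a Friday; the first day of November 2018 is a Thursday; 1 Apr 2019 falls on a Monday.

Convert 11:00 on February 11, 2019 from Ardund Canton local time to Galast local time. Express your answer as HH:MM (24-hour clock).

1 October 2018 is a Monday, so Mondays fall on 1, 8, 15, 22, 29; the last is October 29.
1 March 2019 is a Friday, so the first Monday is March 4 and the fourth is March 25.
February 11, 2019 lies within the daylight-saving period (29 October 2018 – 25 March 2019), so Ardund Canton is on daylight time, UTC−05:00.
11:00 Ardund Canton + 5h = 16:00 UTC.
1 November 2018 is a Thursday, so the first Friday is November 2 and the third is November 16.
1 April 2019 is a Monday, so the first Friday is April 5 and the fourth is April 26.
At the standard offset (UTC+11:00), 16:00 UTC + 11h = 03:00 Galast standard time (rolling into the next day, 12 February 2019).
Daylight saving runs 16 November 2018 – 26 April 2019; the standard-time date in Galast, February 12, 2019, is inside that window, so Galast is at UTC+12:00.
16:00 UTC + 12h = 04:00 Galast (rolling into the next day, 12 February 2019).

04:00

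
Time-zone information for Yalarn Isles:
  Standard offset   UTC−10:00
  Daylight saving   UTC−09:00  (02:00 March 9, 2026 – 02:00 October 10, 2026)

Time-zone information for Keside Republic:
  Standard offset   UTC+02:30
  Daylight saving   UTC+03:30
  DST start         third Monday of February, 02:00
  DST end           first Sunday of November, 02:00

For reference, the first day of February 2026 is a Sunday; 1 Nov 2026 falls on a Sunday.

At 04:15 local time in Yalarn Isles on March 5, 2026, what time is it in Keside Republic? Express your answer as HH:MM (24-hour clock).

March 5, 2026 is outside the daylight-saving period (9 March – 10 October), so Yalarn Isles is on standard time, UTC−10:00.
04:15 Yalarn Isles + 10h = 14:15 UTC.
1 February 2026 is a Sunday, so the first Monday is February 2 and the third is February 16.
1 November 2026 is a Sunday, so the first Sunday is November 1.
At the standard offset (UTC+02:30), 14:15 UTC + 2h30m = 16:45 Keside Republic standard time.
The standard-time date in Keside Republic, March 5, 2026, lies within the daylight-saving period (16 February – 1 November), so Keside Republic is on daylight time, UTC+03:30.
14:15 UTC + 3h30m = 17:45 Keside Republic.

17:45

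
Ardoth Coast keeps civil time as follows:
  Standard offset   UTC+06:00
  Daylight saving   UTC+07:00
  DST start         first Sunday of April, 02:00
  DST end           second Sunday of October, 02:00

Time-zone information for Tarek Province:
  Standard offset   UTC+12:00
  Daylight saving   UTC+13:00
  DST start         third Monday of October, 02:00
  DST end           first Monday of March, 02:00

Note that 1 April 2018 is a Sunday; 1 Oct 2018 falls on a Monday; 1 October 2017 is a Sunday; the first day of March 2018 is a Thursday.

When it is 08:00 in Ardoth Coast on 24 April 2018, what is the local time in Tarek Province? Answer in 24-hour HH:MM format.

1 April 2018 is a Sunday, so the first Sunday is April 1.
1 October 2018 is a Monday, so the first Sunday is October 7 and the second is October 14.
24 April 2018 lies within the daylight-saving period (1 April – 14 October), so Ardoth Coast is on daylight time, UTC+07:00.
08:00 Ardoth Coast − 7h = 01:00 UTC.
1 October 2017 is a Sunday, so the first Monday is October 2 and the third is October 16.
1 March 2018 is a Thursday, so the first Monday is March 5.
At the standard offset (UTC+12:00), 01:00 UTC + 12h = 13:00 Tarek Province standard time.
The standard-time date in Tarek Province, 24 April 2018, is outside the daylight-saving period (16 October 2017 – 5 March 2018), so Tarek Province is on standard time, UTC+12:00.
01:00 UTC + 12h = 13:00 Tarek Province.

13:00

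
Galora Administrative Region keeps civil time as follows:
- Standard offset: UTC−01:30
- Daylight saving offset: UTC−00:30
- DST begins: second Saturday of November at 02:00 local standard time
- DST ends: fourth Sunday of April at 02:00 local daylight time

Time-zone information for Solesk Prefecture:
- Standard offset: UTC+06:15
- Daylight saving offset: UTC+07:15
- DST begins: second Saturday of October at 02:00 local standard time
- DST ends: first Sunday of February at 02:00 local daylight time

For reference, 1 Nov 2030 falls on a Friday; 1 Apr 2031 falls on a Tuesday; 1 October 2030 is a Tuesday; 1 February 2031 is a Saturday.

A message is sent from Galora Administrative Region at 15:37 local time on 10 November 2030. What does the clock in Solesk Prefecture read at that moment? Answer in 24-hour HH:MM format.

23:22

1 November 2030 is a Friday, so the first Saturday is November 2 and the second is November 9.
1 April 2031 is a Tuesday, so the first Sunday is April 6 and the fourth is April 27.
10 November 2030 lies within the daylight-saving period (9 November 2030 – 27 April 2031), so Galora Administrative Region is on daylight time, UTC−00:30.
15:37 Galora Administrative Region + 0h30m = 16:07 UTC.
1 October 2030 is a Tuesday, so the first Saturday is October 5 and the second is October 12.
1 February 2031 is a Saturday, so the first Sunday is February 2.
At the standard offset (UTC+06:15), 16:07 UTC + 6h15m = 22:22 Solesk Prefecture standard time.
The standard-time date in Solesk Prefecture, 10 November 2030, falls between 12 October 2030 and 2 February 2031, so daylight saving is in effect and Solesk Prefecture is at UTC+07:15.
16:07 UTC + 7h15m = 23:22 Solesk Prefecture.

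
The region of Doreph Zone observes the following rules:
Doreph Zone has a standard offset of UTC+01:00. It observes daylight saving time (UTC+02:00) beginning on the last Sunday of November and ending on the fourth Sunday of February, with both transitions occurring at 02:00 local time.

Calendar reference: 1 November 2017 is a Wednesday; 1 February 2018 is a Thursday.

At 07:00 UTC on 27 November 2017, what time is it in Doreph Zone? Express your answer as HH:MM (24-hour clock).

09:00

1 November 2017 is a Wednesday, so Sundays fall on 5, 12, 19, 26; the last is November 26.
1 February 2018 is a Thursday, so the first Sunday is February 4 and the fourth is February 25.
At the standard offset (UTC+01:00), 07:00 UTC + 1h = 08:00 Doreph Zone standard time.
The standard-time date in Doreph Zone, 27 November 2017, falls between 26 November 2017 and 25 February 2018, so daylight saving is in effect and Doreph Zone is at UTC+02:00.
07:00 UTC + 2h = 09:00 local.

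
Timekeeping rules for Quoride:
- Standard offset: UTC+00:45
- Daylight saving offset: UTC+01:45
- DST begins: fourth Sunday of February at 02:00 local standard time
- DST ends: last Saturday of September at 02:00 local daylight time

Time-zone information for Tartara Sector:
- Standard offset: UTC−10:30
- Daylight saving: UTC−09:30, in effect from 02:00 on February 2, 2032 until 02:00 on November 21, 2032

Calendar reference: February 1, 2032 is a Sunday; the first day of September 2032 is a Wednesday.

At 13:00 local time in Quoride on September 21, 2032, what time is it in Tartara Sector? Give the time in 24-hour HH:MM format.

01:45

1 February 2032 is a Sunday, so the first Sunday is February 1 and the fourth is February 22.
1 September 2032 is a Wednesday, so Saturdays fall on 4, 11, 18, 25; the last is September 25.
September 21, 2032 lies within the daylight-saving period (22 February – 25 September), so Quoride is on daylight time, UTC+01:45.
13:00 Quoride − 1h45m = 11:15 UTC.
At the standard offset (UTC−10:30), 11:15 UTC − 10h30m = 00:45 Tartara Sector standard time.
The standard-time date in Tartara Sector, September 21, 2032, lies within the daylight-saving period (2 February – 21 November), so Tartara Sector is on daylight time, UTC−09:30.
11:15 UTC − 9h30m = 01:45 Tartara Sector.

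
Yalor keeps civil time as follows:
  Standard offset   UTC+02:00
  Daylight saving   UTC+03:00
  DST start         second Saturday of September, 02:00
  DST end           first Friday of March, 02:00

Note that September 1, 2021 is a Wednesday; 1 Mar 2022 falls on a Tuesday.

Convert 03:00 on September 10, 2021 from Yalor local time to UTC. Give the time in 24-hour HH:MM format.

1 September 2021 is a Wednesday, so the first Saturday is September 4 and the second is September 11.
1 March 2022 is a Tuesday, so the first Friday is March 4.
Daylight saving runs 11 September 2021 – 4 March 2022; September 10, 2021 is outside that window, so Yalor is on standard time at UTC+02:00.
03:00 local − 2h = 01:00 UTC.

01:00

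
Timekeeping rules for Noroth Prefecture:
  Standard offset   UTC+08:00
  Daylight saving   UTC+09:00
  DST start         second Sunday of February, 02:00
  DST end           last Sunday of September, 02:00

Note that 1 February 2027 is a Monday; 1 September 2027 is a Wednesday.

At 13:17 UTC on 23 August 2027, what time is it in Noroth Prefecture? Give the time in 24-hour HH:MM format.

1 February 2027 is a Monday, so the first Sunday is February 7 and the second is February 14.
1 September 2027 is a Wednesday, so Sundays fall on 5, 12, 19, 26; the last is September 26.
At the standard offset (UTC+08:00), 13:17 UTC + 8h = 21:17 Noroth Prefecture standard time.
The standard-time date in Noroth Prefecture, 23 August 2027, lies within the daylight-saving period (14 February – 26 September), so Noroth Prefecture is on daylight time, UTC+09:00.
13:17 UTC + 9h = 22:17 local.

22:17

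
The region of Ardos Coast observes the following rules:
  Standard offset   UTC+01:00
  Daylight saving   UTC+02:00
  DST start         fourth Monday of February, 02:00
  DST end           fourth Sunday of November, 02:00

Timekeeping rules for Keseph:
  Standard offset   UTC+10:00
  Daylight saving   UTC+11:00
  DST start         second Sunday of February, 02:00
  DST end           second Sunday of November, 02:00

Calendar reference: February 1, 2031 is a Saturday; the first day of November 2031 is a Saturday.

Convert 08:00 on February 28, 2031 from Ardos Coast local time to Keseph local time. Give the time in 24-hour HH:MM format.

17:00

1 February 2031 is a Saturday, so the first Monday is February 3 and the fourth is February 24.
1 November 2031 is a Saturday, so the first Sunday is November 2 and the fourth is November 23.
Daylight saving runs 24 February – 23 November; February 28, 2031 is inside that window, so Ardos Coast is at UTC+02:00.
08:00 Ardos Coast − 2h = 06:00 UTC.
1 February 2031 is a Saturday, so the first Sunday is February 2 and the second is February 9.
1 November 2031 is a Saturday, so the first Sunday is November 2 and the second is November 9.
At the standard offset (UTC+10:00), 06:00 UTC + 10h = 16:00 Keseph standard time.
The standard-time date in Keseph, February 28, 2031, lies within the daylight-saving period (9 February – 9 November), so Keseph is on daylight time, UTC+11:00.
06:00 UTC + 11h = 17:00 Keseph.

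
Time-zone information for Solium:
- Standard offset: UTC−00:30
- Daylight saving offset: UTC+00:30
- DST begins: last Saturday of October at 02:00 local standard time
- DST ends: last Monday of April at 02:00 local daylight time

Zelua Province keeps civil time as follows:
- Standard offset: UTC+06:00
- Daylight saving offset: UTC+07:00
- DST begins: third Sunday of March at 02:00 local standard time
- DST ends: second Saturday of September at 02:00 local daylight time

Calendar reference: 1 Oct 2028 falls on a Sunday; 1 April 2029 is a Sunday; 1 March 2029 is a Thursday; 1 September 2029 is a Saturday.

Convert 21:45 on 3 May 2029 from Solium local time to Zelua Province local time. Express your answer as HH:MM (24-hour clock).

05:15

1 October 2028 is a Sunday, so Saturdays fall on 7, 14, 21, 28; the last is October 28.
1 April 2029 is a Sunday, so Mondays fall on 2, 9, 16, 23, 30; the last is April 30.
3 May 2029 is outside the daylight-saving period (28 October 2028 – 30 April 2029), so Solium is on standard time, UTC−00:30.
21:45 Solium + 0h30m = 22:15 UTC.
1 March 2029 is a Thursday, so the first Sunday is March 4 and the third is March 18.
1 September 2029 is a Saturday, so the first Saturday is September 1 and the second is September 8.
At the standard offset (UTC+06:00), 22:15 UTC + 6h = 04:15 Zelua Province standard time (rolling into the next day, 4 May 2029).
Daylight saving runs 18 March – 8 September; the standard-time date in Zelua Province, 4 May 2029, is inside that window, so Zelua Province is at UTC+07:00.
22:15 UTC + 7h = 05:15 Zelua Province (rolling into the next day, 4 May 2029).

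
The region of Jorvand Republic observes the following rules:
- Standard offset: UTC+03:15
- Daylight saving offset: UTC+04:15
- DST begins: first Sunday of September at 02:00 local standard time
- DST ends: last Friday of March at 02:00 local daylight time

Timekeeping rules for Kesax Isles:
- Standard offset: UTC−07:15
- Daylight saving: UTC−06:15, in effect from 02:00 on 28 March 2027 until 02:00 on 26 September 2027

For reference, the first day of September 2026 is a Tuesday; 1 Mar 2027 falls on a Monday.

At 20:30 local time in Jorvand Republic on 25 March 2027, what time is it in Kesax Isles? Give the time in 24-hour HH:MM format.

09:00

1 September 2026 is a Tuesday, so the first Sunday is September 6.
1 March 2027 is a Monday, so Fridays fall on 5, 12, 19, 26; the last is March 26.
25 March 2027 lies within the daylight-saving period (6 September 2026 – 26 March 2027), so Jorvand Republic is on daylight time, UTC+04:15.
20:30 Jorvand Republic − 4h15m = 16:15 UTC.
At the standard offset (UTC−07:15), 16:15 UTC − 7h15m = 09:00 Kesax Isles standard time.
Daylight saving runs 28 March – 26 September; the standard-time date in Kesax Isles, 25 March 2027, is outside that window, so Kesax Isles is on standard time at UTC−07:15.
16:15 UTC − 7h15m = 09:00 Kesax Isles.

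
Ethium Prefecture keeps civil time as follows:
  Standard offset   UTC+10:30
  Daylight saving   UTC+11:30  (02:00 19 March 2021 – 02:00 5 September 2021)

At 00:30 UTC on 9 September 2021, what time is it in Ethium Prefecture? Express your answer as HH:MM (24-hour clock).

At the standard offset (UTC+10:30), 00:30 UTC + 10h30m = 11:00 Ethium Prefecture standard time.
The standard-time date in Ethium Prefecture, 9 September 2021, is outside the daylight-saving period (19 March – 5 September), so Ethium Prefecture is on standard time, UTC+10:30.
00:30 UTC + 10h30m = 11:00 local.

11:00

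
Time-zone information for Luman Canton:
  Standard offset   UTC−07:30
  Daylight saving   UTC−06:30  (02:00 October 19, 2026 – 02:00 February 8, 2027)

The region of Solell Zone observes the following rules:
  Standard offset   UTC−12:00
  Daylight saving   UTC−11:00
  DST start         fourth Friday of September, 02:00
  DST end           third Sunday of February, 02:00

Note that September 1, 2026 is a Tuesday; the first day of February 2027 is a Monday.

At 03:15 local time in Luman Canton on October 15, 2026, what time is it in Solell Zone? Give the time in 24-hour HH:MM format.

23:45

October 15, 2026 is outside the daylight-saving period (19 October 2026 – 8 February 2027), so Luman Canton is on standard time, UTC−07:30.
03:15 Luman Canton + 7h30m = 10:45 UTC.
1 September 2026 is a Tuesday, so the first Friday is September 4 and the fourth is September 25.
1 February 2027 is a Monday, so the first Sunday is February 7 and the third is February 21.
At the standard offset (UTC−12:00), 10:45 UTC − 12h = 22:45 Solell Zone standard time (rolling into the previous day, 14 October 2026).
Daylight saving runs 25 September 2026 – 21 February 2027; the standard-time date in Solell Zone, October 14, 2026, is inside that window, so Solell Zone is at UTC−11:00.
10:45 UTC − 11h = 23:45 Solell Zone (rolling into the previous day, 14 October 2026).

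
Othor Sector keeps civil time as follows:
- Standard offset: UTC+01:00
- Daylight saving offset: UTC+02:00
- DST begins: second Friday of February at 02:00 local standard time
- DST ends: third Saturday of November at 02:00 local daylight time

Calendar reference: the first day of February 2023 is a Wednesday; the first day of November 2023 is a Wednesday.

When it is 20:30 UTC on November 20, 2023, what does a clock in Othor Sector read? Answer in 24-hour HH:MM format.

21:30

1 February 2023 is a Wednesday, so the first Friday is February 3 and the second is February 10.
1 November 2023 is a Wednesday, so the first Saturday is November 4 and the third is November 18.
At the standard offset (UTC+01:00), 20:30 UTC + 1h = 21:30 Othor Sector standard time.
The standard-time date in Othor Sector, November 20, 2023, does not fall between 10 February and 18 November, so daylight saving is not in effect and Othor Sector is at UTC+01:00.
20:30 UTC + 1h = 21:30 local.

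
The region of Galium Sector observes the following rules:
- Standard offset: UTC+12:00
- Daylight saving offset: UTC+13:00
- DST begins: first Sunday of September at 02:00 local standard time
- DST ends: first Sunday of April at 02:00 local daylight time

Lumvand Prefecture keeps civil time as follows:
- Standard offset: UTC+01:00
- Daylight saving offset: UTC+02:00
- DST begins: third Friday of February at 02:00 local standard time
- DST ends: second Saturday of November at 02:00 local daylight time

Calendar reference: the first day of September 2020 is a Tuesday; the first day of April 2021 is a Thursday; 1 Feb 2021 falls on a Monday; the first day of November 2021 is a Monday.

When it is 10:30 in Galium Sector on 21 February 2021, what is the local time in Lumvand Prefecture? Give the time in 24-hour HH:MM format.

1 September 2020 is a Tuesday, so the first Sunday is September 6.
1 April 2021 is a Thursday, so the first Sunday is April 4.
21 February 2021 lies within the daylight-saving period (6 September 2020 – 4 April 2021), so Galium Sector is on daylight time, UTC+13:00.
10:30 Galium Sector − 13h = 21:30 UTC (rolling into the previous day, 20 February 2021).
1 February 2021 is a Monday, so the first Friday is February 5 and the third is February 19.
1 November 2021 is a Monday, so the first Saturday is November 6 and the second is November 13.
At the standard offset (UTC+01:00), 21:30 UTC + 1h = 22:30 Lumvand Prefecture standard time.
The standard-time date in Lumvand Prefecture, 20 February 2021, falls between 19 February and 13 November, so daylight saving is in effect and Lumvand Prefecture is at UTC+02:00.
21:30 UTC + 2h = 23:30 Lumvand Prefecture.

23:30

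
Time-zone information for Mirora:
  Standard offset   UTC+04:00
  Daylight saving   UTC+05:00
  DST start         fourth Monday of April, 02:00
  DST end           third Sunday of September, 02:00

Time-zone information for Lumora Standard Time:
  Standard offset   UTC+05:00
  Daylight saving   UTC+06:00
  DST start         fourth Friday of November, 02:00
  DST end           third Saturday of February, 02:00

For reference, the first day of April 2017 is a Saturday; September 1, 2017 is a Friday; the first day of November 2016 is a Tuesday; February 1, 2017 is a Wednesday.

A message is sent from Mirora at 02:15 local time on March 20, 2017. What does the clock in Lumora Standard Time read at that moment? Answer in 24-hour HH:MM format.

03:15

1 April 2017 is a Saturday, so the first Monday is April 3 and the fourth is April 24.
1 September 2017 is a Friday, so the first Sunday is September 3 and the third is September 17.
March 20, 2017 does not fall between 24 April and 17 September, so daylight saving is not in effect and Mirora is at UTC+04:00.
02:15 Mirora − 4h = 22:15 UTC (rolling into the previous day, 19 March 2017).
1 November 2016 is a Tuesday, so the first Friday is November 4 and the fourth is November 25.
1 February 2017 is a Wednesday, so the first Saturday is February 4 and the third is February 18.
At the standard offset (UTC+05:00), 22:15 UTC + 5h = 03:15 Lumora Standard Time standard time (rolling into the next day, 20 March 2017).
The standard-time date in Lumora Standard Time, March 20, 2017, is outside the daylight-saving period (25 November 2016 – 18 February 2017), so Lumora Standard Time is on standard time, UTC+05:00.
22:15 UTC + 5h = 03:15 Lumora Standard Time (rolling into the next day, 20 March 2017).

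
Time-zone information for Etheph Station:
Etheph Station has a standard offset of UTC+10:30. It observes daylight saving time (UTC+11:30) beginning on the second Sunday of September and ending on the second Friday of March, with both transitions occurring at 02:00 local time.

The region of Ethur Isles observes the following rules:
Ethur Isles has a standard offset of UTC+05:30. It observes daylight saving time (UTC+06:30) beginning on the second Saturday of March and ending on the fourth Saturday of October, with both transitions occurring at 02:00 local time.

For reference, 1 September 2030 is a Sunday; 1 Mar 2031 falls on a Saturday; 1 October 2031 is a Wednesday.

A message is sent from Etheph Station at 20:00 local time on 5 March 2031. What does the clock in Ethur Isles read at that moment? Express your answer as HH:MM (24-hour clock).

14:00

1 September 2030 is a Sunday, so the first Sunday is September 1 and the second is September 8.
1 March 2031 is a Saturday, so the first Friday is March 7 and the second is March 14.
Daylight saving runs 8 September 2030 – 14 March 2031; 5 March 2031 is inside that window, so Etheph Station is at UTC+11:30.
20:00 Etheph Station − 11h30m = 08:30 UTC.
1 March 2031 is a Saturday, so the first Saturday is March 1 and the second is March 8.
1 October 2031 is a Wednesday, so the first Saturday is October 4 and the fourth is October 25.
At the standard offset (UTC+05:30), 08:30 UTC + 5h30m = 14:00 Ethur Isles standard time.
The standard-time date in Ethur Isles, 5 March 2031, is outside the daylight-saving period (8 March – 25 October), so Ethur Isles is on standard time, UTC+05:30.
08:30 UTC + 5h30m = 14:00 Ethur Isles.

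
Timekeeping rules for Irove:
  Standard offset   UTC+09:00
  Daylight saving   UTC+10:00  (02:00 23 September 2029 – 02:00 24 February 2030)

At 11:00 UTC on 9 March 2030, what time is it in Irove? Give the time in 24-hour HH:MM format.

20:00

At the standard offset (UTC+09:00), 11:00 UTC + 9h = 20:00 Irove standard time.
The standard-time date in Irove, 9 March 2030, is outside the daylight-saving period (23 September 2029 – 24 February 2030), so Irove is on standard time, UTC+09:00.
11:00 UTC + 9h = 20:00 local.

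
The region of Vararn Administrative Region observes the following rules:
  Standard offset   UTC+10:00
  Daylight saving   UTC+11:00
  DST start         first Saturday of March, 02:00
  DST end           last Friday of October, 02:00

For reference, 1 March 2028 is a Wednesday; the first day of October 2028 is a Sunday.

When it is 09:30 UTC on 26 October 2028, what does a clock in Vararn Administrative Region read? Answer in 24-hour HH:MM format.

1 March 2028 is a Wednesday, so the first Saturday is March 4.
1 October 2028 is a Sunday, so Fridays fall on 6, 13, 20, 27; the last is October 27.
At the standard offset (UTC+10:00), 09:30 UTC + 10h = 19:30 Vararn Administrative Region standard time.
Daylight saving runs 4 March – 27 October; the standard-time date in Vararn Administrative Region, 26 October 2028, is inside that window, so Vararn Administrative Region is at UTC+11:00.
09:30 UTC + 11h = 20:30 local.

20:30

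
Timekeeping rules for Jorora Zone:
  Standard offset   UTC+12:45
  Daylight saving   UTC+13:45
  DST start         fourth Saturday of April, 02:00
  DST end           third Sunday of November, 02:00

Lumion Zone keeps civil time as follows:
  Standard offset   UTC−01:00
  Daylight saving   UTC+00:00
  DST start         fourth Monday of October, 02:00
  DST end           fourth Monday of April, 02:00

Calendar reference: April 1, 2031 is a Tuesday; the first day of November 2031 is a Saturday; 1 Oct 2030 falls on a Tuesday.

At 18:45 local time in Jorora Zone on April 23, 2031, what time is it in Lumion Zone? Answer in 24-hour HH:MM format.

1 April 2031 is a Tuesday, so the first Saturday is April 5 and the fourth is April 26.
1 November 2031 is a Saturday, so the first Sunday is November 2 and the third is November 16.
April 23, 2031 is outside the daylight-saving period (26 April – 16 November), so Jorora Zone is on standard time, UTC+12:45.
18:45 Jorora Zone − 12h45m = 06:00 UTC.
1 October 2030 is a Tuesday, so the first Monday is October 7 and the fourth is October 28.
1 April 2031 is a Tuesday, so the first Monday is April 7 and the fourth is April 28.
At the standard offset (UTC−01:00), 06:00 UTC − 1h = 05:00 Lumion Zone standard time.
The standard-time date in Lumion Zone, April 23, 2031, lies within the daylight-saving period (28 October 2030 – 28 April 2031), so Lumion Zone is on daylight time, UTC+00:00.
06:00 UTC + 0h = 06:00 Lumion Zone.

06:00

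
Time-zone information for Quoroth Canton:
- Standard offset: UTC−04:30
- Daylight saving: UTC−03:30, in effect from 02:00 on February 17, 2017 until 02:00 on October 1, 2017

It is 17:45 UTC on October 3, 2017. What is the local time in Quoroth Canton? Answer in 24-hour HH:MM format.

13:15

At the standard offset (UTC−04:30), 17:45 UTC − 4h30m = 13:15 Quoroth Canton standard time.
The standard-time date in Quoroth Canton, October 3, 2017, does not fall between 17 February and 1 October, so daylight saving is not in effect and Quoroth Canton is at UTC−04:30.
17:45 UTC − 4h30m = 13:15 local.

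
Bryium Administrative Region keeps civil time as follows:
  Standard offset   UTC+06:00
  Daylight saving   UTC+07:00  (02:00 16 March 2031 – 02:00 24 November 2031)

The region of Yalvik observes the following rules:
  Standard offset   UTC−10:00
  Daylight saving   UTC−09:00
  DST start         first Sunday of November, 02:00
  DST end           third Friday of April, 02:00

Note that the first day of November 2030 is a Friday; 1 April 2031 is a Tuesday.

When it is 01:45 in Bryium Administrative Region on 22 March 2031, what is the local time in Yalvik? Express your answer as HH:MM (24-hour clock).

Daylight saving runs 16 March – 24 November; 22 March 2031 is inside that window, so Bryium Administrative Region is at UTC+07:00.
01:45 Bryium Administrative Region − 7h = 18:45 UTC (rolling into the previous day, 21 March 2031).
1 November 2030 is a Friday, so the first Sunday is November 3.
1 April 2031 is a Tuesday, so the first Friday is April 4 and the third is April 18.
At the standard offset (UTC−10:00), 18:45 UTC − 10h = 08:45 Yalvik standard time.
The standard-time date in Yalvik, 21 March 2031, lies within the daylight-saving period (3 November 2030 – 18 April 2031), so Yalvik is on daylight time, UTC−09:00.
18:45 UTC − 9h = 09:45 Yalvik.

09:45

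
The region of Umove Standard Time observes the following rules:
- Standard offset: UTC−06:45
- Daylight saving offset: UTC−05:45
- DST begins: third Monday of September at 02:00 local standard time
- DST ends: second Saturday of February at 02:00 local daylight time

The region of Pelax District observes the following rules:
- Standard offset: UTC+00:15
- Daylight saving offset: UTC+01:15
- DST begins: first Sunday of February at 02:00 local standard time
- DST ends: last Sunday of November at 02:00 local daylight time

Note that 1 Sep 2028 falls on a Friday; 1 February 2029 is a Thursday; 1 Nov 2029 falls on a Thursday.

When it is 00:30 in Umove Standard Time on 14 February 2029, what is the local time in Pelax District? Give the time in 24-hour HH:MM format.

08:30

1 September 2028 is a Friday, so the first Monday is September 4 and the third is September 18.
1 February 2029 is a Thursday, so the first Saturday is February 3 and the second is February 10.
14 February 2029 does not fall between 18 September 2028 and 10 February 2029, so daylight saving is not in effect and Umove Standard Time is at UTC−06:45.
00:30 Umove Standard Time + 6h45m = 07:15 UTC.
1 February 2029 is a Thursday, so the first Sunday is February 4.
1 November 2029 is a Thursday, so Sundays fall on 4, 11, 18, 25; the last is November 25.
At the standard offset (UTC+00:15), 07:15 UTC + 0h15m = 07:30 Pelax District standard time.
The standard-time date in Pelax District, 14 February 2029, falls between 4 February and 25 November, so daylight saving is in effect and Pelax District is at UTC+01:15.
07:15 UTC + 1h15m = 08:30 Pelax District.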